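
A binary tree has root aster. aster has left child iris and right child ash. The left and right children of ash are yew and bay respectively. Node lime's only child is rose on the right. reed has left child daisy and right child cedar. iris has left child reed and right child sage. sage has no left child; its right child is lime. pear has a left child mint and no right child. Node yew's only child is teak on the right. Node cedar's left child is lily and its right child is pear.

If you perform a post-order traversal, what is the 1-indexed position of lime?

Post-order visits the left subtree, then the right subtree, then the node.
At aster: go left to iris.
  At iris: go left to reed.
    At reed: go left to daisy.
      daisy is a leaf — visit daisy.
    At reed: go right to cedar.
      At cedar: go left to lily.
        lily is a leaf — visit lily.
      At cedar: go right to pear.
        At pear: go left to mint.
          mint is a leaf — visit mint.
        At pear: no right child.
        Visit pear.
      Visit cedar.
    Visit reed.
  At iris: go right to sage.
    At sage: no left child.
    At sage: go right to lime.
      At lime: no left child.
      At lime: go right to rose.
        rose is a leaf — visit rose.
      Visit lime.
    Visit sage.
  Visit iris.
At aster: go right to ash.
  At ash: go left to yew.
    At yew: no left child.
    At yew: go right to teak.
      teak is a leaf — visit teak.
    Visit yew.
  At ash: go right to bay.
    bay is a leaf — visit bay.
  Visit ash.
Visit aster.
Full post-order sequence: daisy, lily, mint, pear, cedar, reed, rose, lime, sage, iris, teak, yew, bay, ash, aster.

8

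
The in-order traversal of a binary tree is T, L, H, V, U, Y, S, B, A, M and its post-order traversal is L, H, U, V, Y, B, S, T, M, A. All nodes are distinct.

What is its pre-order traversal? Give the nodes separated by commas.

A, T, S, Y, V, H, L, U, B, M

The last element of post-order is the root; it splits in-order into left and right subtrees.
Root A: left subtree has 8 nodes {T, L, H, V, U, Y, S, B}, right has 1 {M}.
  Root T: left subtree has 0 nodes { }, right has 7 {L, H, V, U, Y, S, B}.
    Root S: left subtree has 5 nodes {L, H, V, U, Y}, right has 1 {B}.
      Root Y: left subtree has 4 nodes {L, H, V, U}, right has 0 { }.
        Root V: left subtree has 2 nodes {L, H}, right has 1 {U}.
          Root H: left subtree has 1 node {L}, right has 0 { }.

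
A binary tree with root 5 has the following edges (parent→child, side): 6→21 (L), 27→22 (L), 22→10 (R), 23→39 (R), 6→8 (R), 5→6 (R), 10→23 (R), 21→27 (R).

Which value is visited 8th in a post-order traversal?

6

Post-order visits the left subtree, then the right subtree, then the node.
At 5: no left child.
At 5: go right to 6.
  At 6: go left to 21.
    At 21: no left child.
    At 21: go right to 27.
      At 27: go left to 22.
        At 22: no left child.
        At 22: go right to 10.
          At 10: no left child.
          At 10: go right to 23.
            At 23: no left child.
            At 23: go right to 39.
              39 is a leaf — visit 39.
            Visit 23.
          Visit 10.
        Visit 22.
      At 27: no right child.
      Visit 27.
    Visit 21.
  At 6: go right to 8.
    8 is a leaf — visit 8.
  Visit 6.
Visit 5.
Full post-order sequence: 39, 23, 10, 22, 27, 21, 8, 6, 5.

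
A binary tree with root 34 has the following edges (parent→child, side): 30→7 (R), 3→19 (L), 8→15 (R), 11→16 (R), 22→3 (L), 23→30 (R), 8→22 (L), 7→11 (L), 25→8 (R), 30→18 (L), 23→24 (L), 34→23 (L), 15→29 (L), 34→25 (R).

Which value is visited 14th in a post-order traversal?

25

Post-order visits the left subtree, then the right subtree, then the node.
At 34: go left to 23.
  At 23: go left to 24.
    24 is a leaf — visit 24.
  At 23: go right to 30.
    At 30: go left to 18.
      18 is a leaf — visit 18.
    At 30: go right to 7.
      At 7: go left to 11.
        At 11: no left child.
        At 11: go right to 16.
          16 is a leaf — visit 16.
        Visit 11.
      At 7: no right child.
      Visit 7.
    Visit 30.
  Visit 23.
At 34: go right to 25.
  At 25: no left child.
  At 25: go right to 8.
    At 8: go left to 22.
      At 22: go left to 3.
        At 3: go left to 19.
          19 is a leaf — visit 19.
        At 3: no right child.
        Visit 3.
      At 22: no right child.
      Visit 22.
    At 8: go right to 15.
      At 15: go left to 29.
        29 is a leaf — visit 29.
      At 15: no right child.
      Visit 15.
    Visit 8.
  Visit 25.
Visit 34.
Full post-order sequence: 24, 18, 16, 11, 7, 30, 23, 19, 3, 22, 29, 15, 8, 25, 34.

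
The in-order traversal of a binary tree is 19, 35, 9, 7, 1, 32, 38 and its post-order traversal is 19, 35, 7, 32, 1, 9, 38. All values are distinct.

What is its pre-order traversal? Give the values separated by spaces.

The last element of post-order is the root; it splits in-order into left and right subtrees.
Root 38: left subtree has 6 nodes {19, 35, 9, 7, 1, 32}, right has 0 { }.
  Root 9: left subtree has 2 nodes {19, 35}, right has 3 {7, 1, 32}.
    Root 35: left subtree has 1 node {19}, right has 0 { }.
    Root 1: left subtree has 1 node {7}, right has 1 {32}.

38 9 35 19 1 7 32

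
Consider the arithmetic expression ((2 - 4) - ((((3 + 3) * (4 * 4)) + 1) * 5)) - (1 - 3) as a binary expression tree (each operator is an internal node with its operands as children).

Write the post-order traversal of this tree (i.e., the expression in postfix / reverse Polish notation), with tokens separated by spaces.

2 4 - 3 3 + 4 4 * * 1 + 5 * - 1 3 - -

Post-order on an expression tree gives postfix notation: for each operator, emit left operand, right operand, then the operator.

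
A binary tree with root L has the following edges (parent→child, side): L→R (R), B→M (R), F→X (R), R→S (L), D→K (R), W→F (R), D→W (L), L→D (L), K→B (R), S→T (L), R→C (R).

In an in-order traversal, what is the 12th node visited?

In-order visits the left subtree, then the node, then the right subtree.
At L: go left to D.
  At D: go left to W.
    At W: no left child.
    Visit W.
    At W: go right to F.
      At F: no left child.
      Visit F.
      At F: go right to X.
        X is a leaf — visit X.
  Visit D.
  At D: go right to K.
    At K: no left child.
    Visit K.
    At K: go right to B.
      At B: no left child.
      Visit B.
      At B: go right to M.
        M is a leaf — visit M.
Visit L.
At L: go right to R.
  At R: go left to S.
    At S: go left to T.
      T is a leaf — visit T.
    Visit S.
    At S: no right child.
  Visit R.
  At R: go right to C.
    C is a leaf — visit C.
Full in-order sequence: W, F, X, D, K, B, M, L, T, S, R, C.

C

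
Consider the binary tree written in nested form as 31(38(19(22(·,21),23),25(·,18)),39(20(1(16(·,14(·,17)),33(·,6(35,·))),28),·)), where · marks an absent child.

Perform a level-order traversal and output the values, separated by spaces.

31 38 39 19 25 20 22 23 18 1 28 21 16 33 14 6 17 35

Level-order visits nodes level by level from the root, left to right within each level.
Level 0: 31
Level 1: 38, 39
Level 2: 19, 25, 20
Level 3: 22, 23, 18, 1, 28
Level 4: 21, 16, 33
Level 5: 14, 6
Level 6: 17, 35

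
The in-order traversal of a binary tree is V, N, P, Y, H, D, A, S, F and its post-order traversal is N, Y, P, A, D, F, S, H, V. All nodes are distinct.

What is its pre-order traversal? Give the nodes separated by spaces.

The last element of post-order is the root; it splits in-order into left and right subtrees.
Root V: left subtree has 0 nodes { }, right has 8 {N, P, Y, H, D, A, S, F}.
  Root H: left subtree has 3 nodes {N, P, Y}, right has 4 {D, A, S, F}.
    Root P: left subtree has 1 node {N}, right has 1 {Y}.
    Root S: left subtree has 2 nodes {D, A}, right has 1 {F}.
      Root D: left subtree has 0 nodes { }, right has 1 {A}.

V H P N Y S D A F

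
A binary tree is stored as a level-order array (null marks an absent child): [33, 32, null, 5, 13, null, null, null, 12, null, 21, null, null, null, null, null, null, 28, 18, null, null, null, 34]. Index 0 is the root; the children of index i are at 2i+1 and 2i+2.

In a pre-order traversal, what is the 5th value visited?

Pre-order visits the node, then its left subtree, then its right subtree.
Visit 33.
At 33: go left to 32.
  Visit 32.
  At 32: go left to 5.
    Visit 5.
    At 5: no left child.
    At 5: go right to 12.
      Visit 12.
      At 12: go left to 28.
        28 is a leaf — visit 28.
      At 12: go right to 18.
        18 is a leaf — visit 18.
  At 32: go right to 13.
    Visit 13.
    At 13: no left child.
    At 13: go right to 21.
      Visit 21.
      At 21: no left child.
      At 21: go right to 34.
        34 is a leaf — visit 34.
At 33: no right child.
Full pre-order sequence: 33, 32, 5, 12, 28, 18, 13, 21, 34.

28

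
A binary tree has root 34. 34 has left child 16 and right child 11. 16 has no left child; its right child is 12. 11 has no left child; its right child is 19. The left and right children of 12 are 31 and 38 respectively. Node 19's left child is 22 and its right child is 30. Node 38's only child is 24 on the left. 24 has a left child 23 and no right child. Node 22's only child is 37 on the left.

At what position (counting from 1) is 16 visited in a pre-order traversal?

Pre-order visits the node, then its left subtree, then its right subtree.
Visit 34.
At 34: go left to 16.
  Visit 16.
  At 16: no left child.
  At 16: go right to 12.
    Visit 12.
    At 12: go left to 31.
      31 is a leaf — visit 31.
    At 12: go right to 38.
      Visit 38.
      At 38: go left to 24.
        Visit 24.
        At 24: go left to 23.
          23 is a leaf — visit 23.
        At 24: no right child.
      At 38: no right child.
At 34: go right to 11.
  Visit 11.
  At 11: no left child.
  At 11: go right to 19.
    Visit 19.
    At 19: go left to 22.
      Visit 22.
      At 22: go left to 37.
        37 is a leaf — visit 37.
      At 22: no right child.
    At 19: go right to 30.
      30 is a leaf — visit 30.
Full pre-order sequence: 34, 16, 12, 31, 38, 24, 23, 11, 19, 22, 37, 30.

2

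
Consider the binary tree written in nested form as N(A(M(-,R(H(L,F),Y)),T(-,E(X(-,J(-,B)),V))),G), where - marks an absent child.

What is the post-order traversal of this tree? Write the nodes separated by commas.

L, F, H, Y, R, M, B, J, X, V, E, T, A, G, N

Post-order visits the left subtree, then the right subtree, then the node.
At N: go left to A.
  At A: go left to M.
    At M: no left child.
    At M: go right to R.
      At R: go left to H.
        At H: go left to L.
          L is a leaf — visit L.
        At H: go right to F.
          F is a leaf — visit F.
        Visit H.
      At R: go right to Y.
        Y is a leaf — visit Y.
      Visit R.
    Visit M.
  At A: go right to T.
    At T: no left child.
    At T: go right to E.
      At E: go left to X.
        At X: no left child.
        At X: go right to J.
          At J: no left child.
          At J: go right to B.
            B is a leaf — visit B.
          Visit J.
        Visit X.
      At E: go right to V.
        V is a leaf — visit V.
      Visit E.
    Visit T.
  Visit A.
At N: go right to G.
  G is a leaf — visit G.
Visit N.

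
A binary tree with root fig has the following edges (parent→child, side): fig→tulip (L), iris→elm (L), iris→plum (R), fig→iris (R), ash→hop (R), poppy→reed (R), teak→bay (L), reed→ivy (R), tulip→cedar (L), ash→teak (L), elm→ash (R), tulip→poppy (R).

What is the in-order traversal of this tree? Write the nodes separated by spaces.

cedar tulip poppy reed ivy fig elm bay teak ash hop iris plum

In-order visits the left subtree, then the node, then the right subtree.
At fig: go left to tulip.
  At tulip: go left to cedar.
    cedar is a leaf — visit cedar.
  Visit tulip.
  At tulip: go right to poppy.
    At poppy: no left child.
    Visit poppy.
    At poppy: go right to reed.
      At reed: no left child.
      Visit reed.
      At reed: go right to ivy.
        ivy is a leaf — visit ivy.
Visit fig.
At fig: go right to iris.
  At iris: go left to elm.
    At elm: no left child.
    Visit elm.
    At elm: go right to ash.
      At ash: go left to teak.
        At teak: go left to bay.
          bay is a leaf — visit bay.
        Visit teak.
        At teak: no right child.
      Visit ash.
      At ash: go right to hop.
        hop is a leaf — visit hop.
  Visit iris.
  At iris: go right to plum.
    plum is a leaf — visit plum.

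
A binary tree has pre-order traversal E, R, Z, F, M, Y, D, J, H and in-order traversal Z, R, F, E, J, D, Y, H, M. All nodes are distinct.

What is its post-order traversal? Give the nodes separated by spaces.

Z F R J D H Y M E

The first element of pre-order is the root; it splits in-order into left and right subtrees.
Root E: left subtree has 3 nodes {Z, R, F}, right has 5 {J, D, Y, H, M}.
  Root R: left subtree has 1 node {Z}, right has 1 {F}.
  Root M: left subtree has 4 nodes {J, D, Y, H}, right has 0 { }.
    Root Y: left subtree has 2 nodes {J, D}, right has 1 {H}.
      Root D: left subtree has 1 node {J}, right has 0 { }.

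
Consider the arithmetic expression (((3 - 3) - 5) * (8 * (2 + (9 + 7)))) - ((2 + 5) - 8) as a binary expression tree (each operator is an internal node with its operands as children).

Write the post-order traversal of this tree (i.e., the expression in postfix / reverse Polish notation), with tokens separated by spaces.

3 3 - 5 - 8 2 9 7 + + * * 2 5 + 8 - -

Post-order on an expression tree gives postfix notation: for each operator, emit left operand, right operand, then the operator.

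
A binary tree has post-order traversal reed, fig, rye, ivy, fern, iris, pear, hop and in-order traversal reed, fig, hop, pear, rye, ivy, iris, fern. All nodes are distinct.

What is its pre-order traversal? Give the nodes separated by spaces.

hop fig reed pear iris ivy rye fern

The last element of post-order is the root; it splits in-order into left and right subtrees.
Root hop: left subtree has 2 nodes {reed, fig}, right has 5 {pear, rye, ivy, iris, fern}.
  Root fig: left subtree has 1 node {reed}, right has 0 { }.
  Root pear: left subtree has 0 nodes { }, right has 4 {rye, ivy, iris, fern}.
    Root iris: left subtree has 2 nodes {rye, ivy}, right has 1 {fern}.
      Root ivy: left subtree has 1 node {rye}, right has 0 { }.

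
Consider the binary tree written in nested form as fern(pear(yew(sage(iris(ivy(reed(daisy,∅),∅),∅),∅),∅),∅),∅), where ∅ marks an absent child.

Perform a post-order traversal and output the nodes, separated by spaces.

Post-order visits the left subtree, then the right subtree, then the node.
At fern: go left to pear.
  At pear: go left to yew.
    At yew: go left to sage.
      At sage: go left to iris.
        At iris: go left to ivy.
          At ivy: go left to reed.
            At reed: go left to daisy.
              daisy is a leaf — visit daisy.
            At reed: no right child.
            Visit reed.
          At ivy: no right child.
          Visit ivy.
        At iris: no right child.
        Visit iris.
      At sage: no right child.
      Visit sage.
    At yew: no right child.
    Visit yew.
  At pear: no right child.
  Visit pear.
At fern: no right child.
Visit fern.

daisy reed ivy iris sage yew pear fern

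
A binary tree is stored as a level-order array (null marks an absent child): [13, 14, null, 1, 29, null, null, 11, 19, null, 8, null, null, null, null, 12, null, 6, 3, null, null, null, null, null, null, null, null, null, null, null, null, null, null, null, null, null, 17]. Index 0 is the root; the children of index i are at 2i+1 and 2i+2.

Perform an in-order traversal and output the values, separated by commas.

12, 11, 1, 6, 17, 19, 3, 14, 29, 8, 13

In-order visits the left subtree, then the node, then the right subtree.
At 13: go left to 14.
  At 14: go left to 1.
    At 1: go left to 11.
      At 11: go left to 12.
        12 is a leaf — visit 12.
      Visit 11.
      At 11: no right child.
    Visit 1.
    At 1: go right to 19.
      At 19: go left to 6.
        At 6: no left child.
        Visit 6.
        At 6: go right to 17.
          17 is a leaf — visit 17.
      Visit 19.
      At 19: go right to 3.
        3 is a leaf — visit 3.
  Visit 14.
  At 14: go right to 29.
    At 29: no left child.
    Visit 29.
    At 29: go right to 8.
      8 is a leaf — visit 8.
Visit 13.
At 13: no right child.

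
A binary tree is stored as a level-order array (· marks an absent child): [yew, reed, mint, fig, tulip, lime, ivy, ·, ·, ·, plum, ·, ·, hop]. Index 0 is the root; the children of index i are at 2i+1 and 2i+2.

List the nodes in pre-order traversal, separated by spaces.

Pre-order visits the node, then its left subtree, then its right subtree.
Visit yew.
At yew: go left to reed.
  Visit reed.
  At reed: go left to fig.
    fig is a leaf — visit fig.
  At reed: go right to tulip.
    Visit tulip.
    At tulip: no left child.
    At tulip: go right to plum.
      plum is a leaf — visit plum.
At yew: go right to mint.
  Visit mint.
  At mint: go left to lime.
    lime is a leaf — visit lime.
  At mint: go right to ivy.
    Visit ivy.
    At ivy: go left to hop.
      hop is a leaf — visit hop.
    At ivy: no right child.

yew reed fig tulip plum mint lime ivy hop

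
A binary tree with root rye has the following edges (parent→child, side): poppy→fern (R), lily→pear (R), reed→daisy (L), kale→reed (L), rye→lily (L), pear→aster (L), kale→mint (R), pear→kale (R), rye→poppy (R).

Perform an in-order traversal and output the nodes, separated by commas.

In-order visits the left subtree, then the node, then the right subtree.
At rye: go left to lily.
  At lily: no left child.
  Visit lily.
  At lily: go right to pear.
    At pear: go left to aster.
      aster is a leaf — visit aster.
    Visit pear.
    At pear: go right to kale.
      At kale: go left to reed.
        At reed: go left to daisy.
          daisy is a leaf — visit daisy.
        Visit reed.
        At reed: no right child.
      Visit kale.
      At kale: go right to mint.
        mint is a leaf — visit mint.
Visit rye.
At rye: go right to poppy.
  At poppy: no left child.
  Visit poppy.
  At poppy: go right to fern.
    fern is a leaf — visit fern.

lily, aster, pear, daisy, reed, kale, mint, rye, poppy, fern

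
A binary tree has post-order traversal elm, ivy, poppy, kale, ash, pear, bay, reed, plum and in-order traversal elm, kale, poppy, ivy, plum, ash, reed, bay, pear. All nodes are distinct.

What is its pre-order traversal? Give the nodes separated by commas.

plum, kale, elm, poppy, ivy, reed, ash, bay, pear

The last element of post-order is the root; it splits in-order into left and right subtrees.
Root plum: left subtree has 4 nodes {elm, kale, poppy, ivy}, right has 4 {ash, reed, bay, pear}.
  Root kale: left subtree has 1 node {elm}, right has 2 {poppy, ivy}.
    Root poppy: left subtree has 0 nodes { }, right has 1 {ivy}.
  Root reed: left subtree has 1 node {ash}, right has 2 {bay, pear}.
    Root bay: left subtree has 0 nodes { }, right has 1 {pear}.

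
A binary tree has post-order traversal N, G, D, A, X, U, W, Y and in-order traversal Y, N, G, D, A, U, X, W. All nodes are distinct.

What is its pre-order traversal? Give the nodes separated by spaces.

The last element of post-order is the root; it splits in-order into left and right subtrees.
Root Y: left subtree has 0 nodes { }, right has 7 {N, G, D, A, U, X, W}.
  Root W: left subtree has 6 nodes {N, G, D, A, U, X}, right has 0 { }.
    Root U: left subtree has 4 nodes {N, G, D, A}, right has 1 {X}.
      Root A: left subtree has 3 nodes {N, G, D}, right has 0 { }.
        Root D: left subtree has 2 nodes {N, G}, right has 0 { }.
          Root G: left subtree has 1 node {N}, right has 0 { }.

Y W U A D G N X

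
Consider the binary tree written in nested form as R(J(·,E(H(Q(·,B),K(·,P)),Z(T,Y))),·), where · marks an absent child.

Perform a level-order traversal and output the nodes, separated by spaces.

Level-order visits nodes level by level from the root, left to right within each level.
Level 0: R
Level 1: J
Level 2: E
Level 3: H, Z
Level 4: Q, K, T, Y
Level 5: B, P

R J E H Z Q K T Y B P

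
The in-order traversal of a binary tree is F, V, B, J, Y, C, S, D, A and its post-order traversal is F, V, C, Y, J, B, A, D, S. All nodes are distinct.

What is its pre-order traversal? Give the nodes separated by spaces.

S B V F J Y C D A

The last element of post-order is the root; it splits in-order into left and right subtrees.
Root S: left subtree has 6 nodes {F, V, B, J, Y, C}, right has 2 {D, A}.
  Root B: left subtree has 2 nodes {F, V}, right has 3 {J, Y, C}.
    Root V: left subtree has 1 node {F}, right has 0 { }.
    Root J: left subtree has 0 nodes { }, right has 2 {Y, C}.
      Root Y: left subtree has 0 nodes { }, right has 1 {C}.
  Root D: left subtree has 0 nodes { }, right has 1 {A}.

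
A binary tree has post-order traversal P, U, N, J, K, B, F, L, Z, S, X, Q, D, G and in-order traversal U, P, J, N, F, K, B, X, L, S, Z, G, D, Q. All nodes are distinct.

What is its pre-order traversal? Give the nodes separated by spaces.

The last element of post-order is the root; it splits in-order into left and right subtrees.
Root G: left subtree has 11 nodes {U, P, J, N, F, K, B, X, L, S, Z}, right has 2 {D, Q}.
  Root X: left subtree has 7 nodes {U, P, J, N, F, K, B}, right has 3 {L, S, Z}.
    Root F: left subtree has 4 nodes {U, P, J, N}, right has 2 {K, B}.
      Root J: left subtree has 2 nodes {U, P}, right has 1 {N}.
        Root U: left subtree has 0 nodes { }, right has 1 {P}.
      Root B: left subtree has 1 node {K}, right has 0 { }.
    Root S: left subtree has 1 node {L}, right has 1 {Z}.
  Root D: left subtree has 0 nodes { }, right has 1 {Q}.

G X F J U P N B K S L Z D Q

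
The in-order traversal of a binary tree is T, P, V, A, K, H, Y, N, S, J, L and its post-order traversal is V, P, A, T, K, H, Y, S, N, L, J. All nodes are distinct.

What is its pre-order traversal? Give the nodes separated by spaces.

J N Y H K T A P V S L

The last element of post-order is the root; it splits in-order into left and right subtrees.
Root J: left subtree has 9 nodes {T, P, V, A, K, H, Y, N, S}, right has 1 {L}.
  Root N: left subtree has 7 nodes {T, P, V, A, K, H, Y}, right has 1 {S}.
    Root Y: left subtree has 6 nodes {T, P, V, A, K, H}, right has 0 { }.
      Root H: left subtree has 5 nodes {T, P, V, A, K}, right has 0 { }.
        Root K: left subtree has 4 nodes {T, P, V, A}, right has 0 { }.
          Root T: left subtree has 0 nodes { }, right has 3 {P, V, A}.
            Root A: left subtree has 2 nodes {P, V}, right has 0 { }.
              Root P: left subtree has 0 nodes { }, right has 1 {V}.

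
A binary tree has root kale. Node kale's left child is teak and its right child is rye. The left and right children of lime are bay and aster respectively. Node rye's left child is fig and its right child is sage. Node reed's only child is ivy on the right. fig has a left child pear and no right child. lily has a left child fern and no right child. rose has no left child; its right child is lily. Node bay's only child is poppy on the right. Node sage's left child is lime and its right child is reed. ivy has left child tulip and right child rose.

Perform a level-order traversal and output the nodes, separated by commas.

kale, teak, rye, fig, sage, pear, lime, reed, bay, aster, ivy, poppy, tulip, rose, lily, fern

Level-order visits nodes level by level from the root, left to right within each level.
Level 0: kale
Level 1: teak, rye
Level 2: fig, sage
Level 3: pear, lime, reed
Level 4: bay, aster, ivy
Level 5: poppy, tulip, rose
Level 6: lily
Level 7: fern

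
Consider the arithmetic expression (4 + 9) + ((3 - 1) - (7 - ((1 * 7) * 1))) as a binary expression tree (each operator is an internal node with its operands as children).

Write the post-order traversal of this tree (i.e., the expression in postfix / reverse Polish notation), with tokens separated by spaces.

Post-order on an expression tree gives postfix notation: for each operator, emit left operand, right operand, then the operator.

4 9 + 3 1 - 7 1 7 * 1 * - - +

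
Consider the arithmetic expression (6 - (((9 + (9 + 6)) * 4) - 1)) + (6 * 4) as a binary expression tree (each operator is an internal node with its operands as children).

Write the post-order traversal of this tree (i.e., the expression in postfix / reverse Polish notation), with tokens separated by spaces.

6 9 9 6 + + 4 * 1 - - 6 4 * +

Post-order on an expression tree gives postfix notation: for each operator, emit left operand, right operand, then the operator.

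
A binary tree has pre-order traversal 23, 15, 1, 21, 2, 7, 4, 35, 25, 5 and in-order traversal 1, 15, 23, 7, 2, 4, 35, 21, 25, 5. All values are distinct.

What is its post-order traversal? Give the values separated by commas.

1, 15, 7, 35, 4, 2, 5, 25, 21, 23

The first element of pre-order is the root; it splits in-order into left and right subtrees.
Root 23: left subtree has 2 nodes {1, 15}, right has 7 {7, 2, 4, 35, 21, 25, 5}.
  Root 15: left subtree has 1 node {1}, right has 0 { }.
  Root 21: left subtree has 4 nodes {7, 2, 4, 35}, right has 2 {25, 5}.
    Root 2: left subtree has 1 node {7}, right has 2 {4, 35}.
      Root 4: left subtree has 0 nodes { }, right has 1 {35}.
    Root 25: left subtree has 0 nodes { }, right has 1 {5}.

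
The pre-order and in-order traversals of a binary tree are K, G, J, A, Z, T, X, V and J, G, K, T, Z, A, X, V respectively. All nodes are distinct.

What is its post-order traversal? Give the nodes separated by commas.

J, G, T, Z, V, X, A, K

The first element of pre-order is the root; it splits in-order into left and right subtrees.
Root K: left subtree has 2 nodes {J, G}, right has 5 {T, Z, A, X, V}.
  Root G: left subtree has 1 node {J}, right has 0 { }.
  Root A: left subtree has 2 nodes {T, Z}, right has 2 {X, V}.
    Root Z: left subtree has 1 node {T}, right has 0 { }.
    Root X: left subtree has 0 nodes { }, right has 1 {V}.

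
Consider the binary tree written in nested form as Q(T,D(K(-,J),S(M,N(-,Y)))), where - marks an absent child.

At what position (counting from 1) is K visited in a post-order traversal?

3

Post-order visits the left subtree, then the right subtree, then the node.
At Q: go left to T.
  T is a leaf — visit T.
At Q: go right to D.
  At D: go left to K.
    At K: no left child.
    At K: go right to J.
      J is a leaf — visit J.
    Visit K.
  At D: go right to S.
    At S: go left to M.
      M is a leaf — visit M.
    At S: go right to N.
      At N: no left child.
      At N: go right to Y.
        Y is a leaf — visit Y.
      Visit N.
    Visit S.
  Visit D.
Visit Q.
Full post-order sequence: T, J, K, M, Y, N, S, D, Q.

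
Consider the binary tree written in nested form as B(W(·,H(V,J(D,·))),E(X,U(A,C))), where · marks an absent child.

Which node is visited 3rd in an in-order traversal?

In-order visits the left subtree, then the node, then the right subtree.
At B: go left to W.
  At W: no left child.
  Visit W.
  At W: go right to H.
    At H: go left to V.
      V is a leaf — visit V.
    Visit H.
    At H: go right to J.
      At J: go left to D.
        D is a leaf — visit D.
      Visit J.
      At J: no right child.
Visit B.
At B: go right to E.
  At E: go left to X.
    X is a leaf — visit X.
  Visit E.
  At E: go right to U.
    At U: go left to A.
      A is a leaf — visit A.
    Visit U.
    At U: go right to C.
      C is a leaf — visit C.
Full in-order sequence: W, V, H, D, J, B, X, E, A, U, C.

H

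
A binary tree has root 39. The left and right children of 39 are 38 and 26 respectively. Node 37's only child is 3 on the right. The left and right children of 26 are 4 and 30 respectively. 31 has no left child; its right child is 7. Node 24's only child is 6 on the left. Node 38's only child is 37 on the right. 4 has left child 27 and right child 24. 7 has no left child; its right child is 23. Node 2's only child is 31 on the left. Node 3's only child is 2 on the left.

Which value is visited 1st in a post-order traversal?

Post-order visits the left subtree, then the right subtree, then the node.
At 39: go left to 38.
  At 38: no left child.
  At 38: go right to 37.
    At 37: no left child.
    At 37: go right to 3.
      At 3: go left to 2.
        At 2: go left to 31.
          At 31: no left child.
          At 31: go right to 7.
            At 7: no left child.
            At 7: go right to 23.
              23 is a leaf — visit 23.
            Visit 7.
          Visit 31.
        At 2: no right child.
        Visit 2.
      At 3: no right child.
      Visit 3.
    Visit 37.
  Visit 38.
At 39: go right to 26.
  At 26: go left to 4.
    At 4: go left to 27.
      27 is a leaf — visit 27.
    At 4: go right to 24.
      At 24: go left to 6.
        6 is a leaf — visit 6.
      At 24: no right child.
      Visit 24.
    Visit 4.
  At 26: go right to 30.
    30 is a leaf — visit 30.
  Visit 26.
Visit 39.
Full post-order sequence: 23, 7, 31, 2, 3, 37, 38, 27, 6, 24, 4, 30, 26, 39.

23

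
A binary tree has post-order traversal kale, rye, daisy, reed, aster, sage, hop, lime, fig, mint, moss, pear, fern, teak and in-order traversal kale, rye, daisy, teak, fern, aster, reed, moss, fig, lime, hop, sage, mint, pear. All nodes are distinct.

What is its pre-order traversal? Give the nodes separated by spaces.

The last element of post-order is the root; it splits in-order into left and right subtrees.
Root teak: left subtree has 3 nodes {kale, rye, daisy}, right has 10 {fern, aster, reed, moss, fig, lime, hop, sage, mint, pear}.
  Root daisy: left subtree has 2 nodes {kale, rye}, right has 0 { }.
    Root rye: left subtree has 1 node {kale}, right has 0 { }.
  Root fern: left subtree has 0 nodes { }, right has 9 {aster, reed, moss, fig, lime, hop, sage, mint, pear}.
    Root pear: left subtree has 8 nodes {aster, reed, moss, fig, lime, hop, sage, mint}, right has 0 { }.
      Root moss: left subtree has 2 nodes {aster, reed}, right has 5 {fig, lime, hop, sage, mint}.
        Root aster: left subtree has 0 nodes { }, right has 1 {reed}.
        Root mint: left subtree has 4 nodes {fig, lime, hop, sage}, right has 0 { }.
          Root fig: left subtree has 0 nodes { }, right has 3 {lime, hop, sage}.
            Root lime: left subtree has 0 nodes { }, right has 2 {hop, sage}.
              Root hop: left subtree has 0 nodes { }, right has 1 {sage}.

teak daisy rye kale fern pear moss aster reed mint fig lime hop sage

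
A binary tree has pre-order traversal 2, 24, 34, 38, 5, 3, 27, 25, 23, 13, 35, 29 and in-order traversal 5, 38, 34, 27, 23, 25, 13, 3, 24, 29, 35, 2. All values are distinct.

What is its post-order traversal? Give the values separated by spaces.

The first element of pre-order is the root; it splits in-order into left and right subtrees.
Root 2: left subtree has 11 nodes {5, 38, 34, 27, 23, 25, 13, 3, 24, 29, 35}, right has 0 { }.
  Root 24: left subtree has 8 nodes {5, 38, 34, 27, 23, 25, 13, 3}, right has 2 {29, 35}.
    Root 34: left subtree has 2 nodes {5, 38}, right has 5 {27, 23, 25, 13, 3}.
      Root 38: left subtree has 1 node {5}, right has 0 { }.
      Root 3: left subtree has 4 nodes {27, 23, 25, 13}, right has 0 { }.
        Root 27: left subtree has 0 nodes { }, right has 3 {23, 25, 13}.
          Root 25: left subtree has 1 node {23}, right has 1 {13}.
    Root 35: left subtree has 1 node {29}, right has 0 { }.

5 38 23 13 25 27 3 34 29 35 24 2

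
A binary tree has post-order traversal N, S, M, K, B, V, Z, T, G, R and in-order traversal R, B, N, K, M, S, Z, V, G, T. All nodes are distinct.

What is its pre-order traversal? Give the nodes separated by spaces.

The last element of post-order is the root; it splits in-order into left and right subtrees.
Root R: left subtree has 0 nodes { }, right has 9 {B, N, K, M, S, Z, V, G, T}.
  Root G: left subtree has 7 nodes {B, N, K, M, S, Z, V}, right has 1 {T}.
    Root Z: left subtree has 5 nodes {B, N, K, M, S}, right has 1 {V}.
      Root B: left subtree has 0 nodes { }, right has 4 {N, K, M, S}.
        Root K: left subtree has 1 node {N}, right has 2 {M, S}.
          Root M: left subtree has 0 nodes { }, right has 1 {S}.

R G Z B K N M S V T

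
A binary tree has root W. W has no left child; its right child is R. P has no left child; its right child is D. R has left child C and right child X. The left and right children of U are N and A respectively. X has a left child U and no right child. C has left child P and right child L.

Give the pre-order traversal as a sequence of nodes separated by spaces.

Pre-order visits the node, then its left subtree, then its right subtree.
Visit W.
At W: no left child.
At W: go right to R.
  Visit R.
  At R: go left to C.
    Visit C.
    At C: go left to P.
      Visit P.
      At P: no left child.
      At P: go right to D.
        D is a leaf — visit D.
    At C: go right to L.
      L is a leaf — visit L.
  At R: go right to X.
    Visit X.
    At X: go left to U.
      Visit U.
      At U: go left to N.
        N is a leaf — visit N.
      At U: go right to A.
        A is a leaf — visit A.
    At X: no right child.

W R C P D L X U N A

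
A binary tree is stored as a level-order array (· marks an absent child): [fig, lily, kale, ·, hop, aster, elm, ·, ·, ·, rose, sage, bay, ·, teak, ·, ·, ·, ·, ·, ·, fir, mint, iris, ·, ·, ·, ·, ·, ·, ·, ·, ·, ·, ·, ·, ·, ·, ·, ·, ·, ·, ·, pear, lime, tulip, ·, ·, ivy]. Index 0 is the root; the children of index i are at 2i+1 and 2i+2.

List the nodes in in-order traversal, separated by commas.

In-order visits the left subtree, then the node, then the right subtree.
At fig: go left to lily.
  At lily: no left child.
  Visit lily.
  At lily: go right to hop.
    At hop: no left child.
    Visit hop.
    At hop: go right to rose.
      At rose: go left to fir.
        At fir: go left to pear.
          pear is a leaf — visit pear.
        Visit fir.
        At fir: go right to lime.
          lime is a leaf — visit lime.
      Visit rose.
      At rose: go right to mint.
        At mint: go left to tulip.
          tulip is a leaf — visit tulip.
        Visit mint.
        At mint: no right child.
Visit fig.
At fig: go right to kale.
  At kale: go left to aster.
    At aster: go left to sage.
      At sage: go left to iris.
        At iris: no left child.
        Visit iris.
        At iris: go right to ivy.
          ivy is a leaf — visit ivy.
      Visit sage.
      At sage: no right child.
    Visit aster.
    At aster: go right to bay.
      bay is a leaf — visit bay.
  Visit kale.
  At kale: go right to elm.
    At elm: no left child.
    Visit elm.
    At elm: go right to teak.
      teak is a leaf — visit teak.

lily, hop, pear, fir, lime, rose, tulip, mint, fig, iris, ivy, sage, aster, bay, kale, elm, teak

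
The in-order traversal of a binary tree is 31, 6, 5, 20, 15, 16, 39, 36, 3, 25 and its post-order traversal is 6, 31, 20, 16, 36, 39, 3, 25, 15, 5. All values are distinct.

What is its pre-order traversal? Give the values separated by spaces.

The last element of post-order is the root; it splits in-order into left and right subtrees.
Root 5: left subtree has 2 nodes {31, 6}, right has 7 {20, 15, 16, 39, 36, 3, 25}.
  Root 31: left subtree has 0 nodes { }, right has 1 {6}.
  Root 15: left subtree has 1 node {20}, right has 5 {16, 39, 36, 3, 25}.
    Root 25: left subtree has 4 nodes {16, 39, 36, 3}, right has 0 { }.
      Root 3: left subtree has 3 nodes {16, 39, 36}, right has 0 { }.
        Root 39: left subtree has 1 node {16}, right has 1 {36}.

5 31 6 15 20 25 3 39 16 36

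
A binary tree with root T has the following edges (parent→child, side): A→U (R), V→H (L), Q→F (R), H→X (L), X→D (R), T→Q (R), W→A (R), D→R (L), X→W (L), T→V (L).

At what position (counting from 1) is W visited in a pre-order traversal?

Pre-order visits the node, then its left subtree, then its right subtree.
Visit T.
At T: go left to V.
  Visit V.
  At V: go left to H.
    Visit H.
    At H: go left to X.
      Visit X.
      At X: go left to W.
        Visit W.
        At W: no left child.
        At W: go right to A.
          Visit A.
          At A: no left child.
          At A: go right to U.
            U is a leaf — visit U.
      At X: go right to D.
        Visit D.
        At D: go left to R.
          R is a leaf — visit R.
        At D: no right child.
    At H: no right child.
  At V: no right child.
At T: go right to Q.
  Visit Q.
  At Q: no left child.
  At Q: go right to F.
    F is a leaf — visit F.
Full pre-order sequence: T, V, H, X, W, A, U, D, R, Q, F.

5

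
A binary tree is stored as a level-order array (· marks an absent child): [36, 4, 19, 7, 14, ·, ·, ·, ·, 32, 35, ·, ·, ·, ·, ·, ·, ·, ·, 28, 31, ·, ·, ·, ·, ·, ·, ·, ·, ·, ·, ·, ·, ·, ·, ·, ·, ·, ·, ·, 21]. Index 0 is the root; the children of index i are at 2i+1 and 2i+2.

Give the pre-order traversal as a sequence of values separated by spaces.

36 4 7 14 32 28 21 31 35 19

Pre-order visits the node, then its left subtree, then its right subtree.
Visit 36.
At 36: go left to 4.
  Visit 4.
  At 4: go left to 7.
    7 is a leaf — visit 7.
  At 4: go right to 14.
    Visit 14.
    At 14: go left to 32.
      Visit 32.
      At 32: go left to 28.
        Visit 28.
        At 28: no left child.
        At 28: go right to 21.
          21 is a leaf — visit 21.
      At 32: go right to 31.
        31 is a leaf — visit 31.
    At 14: go right to 35.
      35 is a leaf — visit 35.
At 36: go right to 19.
  19 is a leaf — visit 19.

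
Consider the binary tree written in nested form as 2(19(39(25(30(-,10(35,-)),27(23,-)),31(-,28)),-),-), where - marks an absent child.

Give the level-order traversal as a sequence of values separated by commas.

Level-order visits nodes level by level from the root, left to right within each level.
Level 0: 2
Level 1: 19
Level 2: 39
Level 3: 25, 31
Level 4: 30, 27, 28
Level 5: 10, 23
Level 6: 35

2, 19, 39, 25, 31, 30, 27, 28, 10, 23, 35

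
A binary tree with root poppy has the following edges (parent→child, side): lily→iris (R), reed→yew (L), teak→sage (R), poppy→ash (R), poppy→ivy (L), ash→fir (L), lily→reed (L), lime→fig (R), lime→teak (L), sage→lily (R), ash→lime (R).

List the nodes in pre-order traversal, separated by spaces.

poppy ivy ash fir lime teak sage lily reed yew iris fig

Pre-order visits the node, then its left subtree, then its right subtree.
Visit poppy.
At poppy: go left to ivy.
  ivy is a leaf — visit ivy.
At poppy: go right to ash.
  Visit ash.
  At ash: go left to fir.
    fir is a leaf — visit fir.
  At ash: go right to lime.
    Visit lime.
    At lime: go left to teak.
      Visit teak.
      At teak: no left child.
      At teak: go right to sage.
        Visit sage.
        At sage: no left child.
        At sage: go right to lily.
          Visit lily.
          At lily: go left to reed.
            Visit reed.
            At reed: go left to yew.
              yew is a leaf — visit yew.
            At reed: no right child.
          At lily: go right to iris.
            iris is a leaf — visit iris.
    At lime: go right to fig.
      fig is a leaf — visit fig.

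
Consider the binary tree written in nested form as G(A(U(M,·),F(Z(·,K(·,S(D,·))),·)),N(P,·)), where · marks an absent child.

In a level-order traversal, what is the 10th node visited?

Level-order visits nodes level by level from the root, left to right within each level.
Level 0: G
Level 1: A, N
Level 2: U, F, P
Level 3: M, Z
Level 4: K
Level 5: S
Level 6: D
Full level-order sequence: G, A, N, U, F, P, M, Z, K, S, D.

S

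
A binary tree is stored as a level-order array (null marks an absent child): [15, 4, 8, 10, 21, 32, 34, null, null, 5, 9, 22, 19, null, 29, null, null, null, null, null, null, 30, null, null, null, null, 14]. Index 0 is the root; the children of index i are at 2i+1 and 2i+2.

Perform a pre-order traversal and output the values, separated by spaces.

15 4 10 21 5 9 30 8 32 22 19 14 34 29

Pre-order visits the node, then its left subtree, then its right subtree.
Visit 15.
At 15: go left to 4.
  Visit 4.
  At 4: go left to 10.
    10 is a leaf — visit 10.
  At 4: go right to 21.
    Visit 21.
    At 21: go left to 5.
      5 is a leaf — visit 5.
    At 21: go right to 9.
      Visit 9.
      At 9: go left to 30.
        30 is a leaf — visit 30.
      At 9: no right child.
At 15: go right to 8.
  Visit 8.
  At 8: go left to 32.
    Visit 32.
    At 32: go left to 22.
      22 is a leaf — visit 22.
    At 32: go right to 19.
      Visit 19.
      At 19: no left child.
      At 19: go right to 14.
        14 is a leaf — visit 14.
  At 8: go right to 34.
    Visit 34.
    At 34: no left child.
    At 34: go right to 29.
      29 is a leaf — visit 29.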